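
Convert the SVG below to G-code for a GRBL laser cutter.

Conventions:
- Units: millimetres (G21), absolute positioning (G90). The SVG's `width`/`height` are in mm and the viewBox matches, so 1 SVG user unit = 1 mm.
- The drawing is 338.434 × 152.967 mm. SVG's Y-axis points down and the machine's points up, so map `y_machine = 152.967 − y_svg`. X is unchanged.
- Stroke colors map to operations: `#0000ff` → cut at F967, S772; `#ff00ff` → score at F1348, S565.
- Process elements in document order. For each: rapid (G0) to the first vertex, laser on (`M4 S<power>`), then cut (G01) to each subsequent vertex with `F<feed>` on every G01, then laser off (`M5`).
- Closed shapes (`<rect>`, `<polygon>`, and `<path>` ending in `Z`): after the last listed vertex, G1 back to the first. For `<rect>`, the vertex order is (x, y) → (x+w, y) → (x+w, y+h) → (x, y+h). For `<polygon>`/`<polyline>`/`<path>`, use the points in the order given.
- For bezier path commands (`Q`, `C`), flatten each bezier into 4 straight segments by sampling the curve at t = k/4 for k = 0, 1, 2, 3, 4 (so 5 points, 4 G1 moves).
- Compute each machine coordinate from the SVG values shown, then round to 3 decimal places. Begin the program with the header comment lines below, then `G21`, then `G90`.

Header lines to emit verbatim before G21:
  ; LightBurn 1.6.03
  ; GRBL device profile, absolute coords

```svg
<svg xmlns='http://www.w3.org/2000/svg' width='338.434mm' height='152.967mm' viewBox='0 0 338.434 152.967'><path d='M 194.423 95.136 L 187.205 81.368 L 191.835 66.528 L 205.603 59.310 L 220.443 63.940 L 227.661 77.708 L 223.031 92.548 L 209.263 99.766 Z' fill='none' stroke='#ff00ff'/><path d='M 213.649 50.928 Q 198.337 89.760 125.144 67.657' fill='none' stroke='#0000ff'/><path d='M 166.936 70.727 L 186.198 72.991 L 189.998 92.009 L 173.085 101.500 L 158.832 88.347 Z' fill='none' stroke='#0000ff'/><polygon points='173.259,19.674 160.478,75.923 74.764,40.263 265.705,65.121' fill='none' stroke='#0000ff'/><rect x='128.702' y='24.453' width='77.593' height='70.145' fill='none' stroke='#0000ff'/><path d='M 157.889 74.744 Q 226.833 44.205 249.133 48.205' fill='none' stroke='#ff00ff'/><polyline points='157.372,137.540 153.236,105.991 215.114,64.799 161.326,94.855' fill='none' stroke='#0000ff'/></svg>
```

1 u = 1 mm; y_m = 152.967 − y.

[1] `<path>` regular polygon, #ff00ff→score S565 F1348: (194.423,57.831) → (187.205,71.599) → (191.835,86.439) → (205.603,93.657) → (220.443,89.027) → (227.661,75.259) → (223.031,60.419) → (209.263,53.201) → (194.423,57.831) (closed)

[2] `<path>` quadratic bezier, #0000ff→cut S772 F967: (213.649,102.039) → (202.375,86.431) → (183.867,78.441) → (158.123,78.067) → (125.144,85.310)

[3] `<path>` regular polygon, #0000ff→cut S772 F967: (166.936,82.240) → (186.198,79.976) → (189.998,60.958) → (173.085,51.467) → (158.832,64.620) → (166.936,82.240) (closed)

[4] `<polygon>` closed polygon, #0000ff→cut S772 F967: (173.259,133.293) → (160.478,77.044) → (74.764,112.704) → (265.705,87.846) → (173.259,133.293) (closed)

[5] `<rect>` rectangle, #0000ff→cut S772 F967: (128.702,128.514) → (206.295,128.514) → (206.295,58.369) → (128.702,58.369) → (128.702,128.514) (closed)

[6] `<path>` quadratic bezier, #ff00ff→score S565 F1348: (157.889,78.223) → (189.446,91.334) → (215.172,100.127) → (235.068,104.603) → (249.133,104.762)

[7] `<polyline>` open polyline, #0000ff→cut S772 F967: (157.372,15.427) → (153.236,46.976) → (215.114,88.168) → (161.326,58.112)

; LightBurn 1.6.03
; GRBL device profile, absolute coords
G21
G90
G0 X194.423 Y57.831
M4 S565
G01 X187.205 Y71.599 F1348
G01 X191.835 Y86.439 F1348
G01 X205.603 Y93.657 F1348
G01 X220.443 Y89.027 F1348
G01 X227.661 Y75.259 F1348
G01 X223.031 Y60.419 F1348
G01 X209.263 Y53.201 F1348
G01 X194.423 Y57.831 F1348
M5
G0 X213.649 Y102.039
M4 S772
G01 X202.375 Y86.431 F967
G01 X183.867 Y78.441 F967
G01 X158.123 Y78.067 F967
G01 X125.144 Y85.310 F967
M5
G0 X166.936 Y82.240
M4 S772
G01 X186.198 Y79.976 F967
G01 X189.998 Y60.958 F967
G01 X173.085 Y51.467 F967
G01 X158.832 Y64.620 F967
G01 X166.936 Y82.240 F967
M5
G0 X173.259 Y133.293
M4 S772
G01 X160.478 Y77.044 F967
G01 X74.764 Y112.704 F967
G01 X265.705 Y87.846 F967
G01 X173.259 Y133.293 F967
M5
G0 X128.702 Y128.514
M4 S772
G01 X206.295 Y128.514 F967
G01 X206.295 Y58.369 F967
G01 X128.702 Y58.369 F967
G01 X128.702 Y128.514 F967
M5
G0 X157.889 Y78.223
M4 S565
G01 X189.446 Y91.334 F1348
G01 X215.172 Y100.127 F1348
G01 X235.068 Y104.603 F1348
G01 X249.133 Y104.762 F1348
M5
G0 X157.372 Y15.427
M4 S772
G01 X153.236 Y46.976 F967
G01 X215.114 Y88.168 F967
G01 X161.326 Y58.112 F967
M5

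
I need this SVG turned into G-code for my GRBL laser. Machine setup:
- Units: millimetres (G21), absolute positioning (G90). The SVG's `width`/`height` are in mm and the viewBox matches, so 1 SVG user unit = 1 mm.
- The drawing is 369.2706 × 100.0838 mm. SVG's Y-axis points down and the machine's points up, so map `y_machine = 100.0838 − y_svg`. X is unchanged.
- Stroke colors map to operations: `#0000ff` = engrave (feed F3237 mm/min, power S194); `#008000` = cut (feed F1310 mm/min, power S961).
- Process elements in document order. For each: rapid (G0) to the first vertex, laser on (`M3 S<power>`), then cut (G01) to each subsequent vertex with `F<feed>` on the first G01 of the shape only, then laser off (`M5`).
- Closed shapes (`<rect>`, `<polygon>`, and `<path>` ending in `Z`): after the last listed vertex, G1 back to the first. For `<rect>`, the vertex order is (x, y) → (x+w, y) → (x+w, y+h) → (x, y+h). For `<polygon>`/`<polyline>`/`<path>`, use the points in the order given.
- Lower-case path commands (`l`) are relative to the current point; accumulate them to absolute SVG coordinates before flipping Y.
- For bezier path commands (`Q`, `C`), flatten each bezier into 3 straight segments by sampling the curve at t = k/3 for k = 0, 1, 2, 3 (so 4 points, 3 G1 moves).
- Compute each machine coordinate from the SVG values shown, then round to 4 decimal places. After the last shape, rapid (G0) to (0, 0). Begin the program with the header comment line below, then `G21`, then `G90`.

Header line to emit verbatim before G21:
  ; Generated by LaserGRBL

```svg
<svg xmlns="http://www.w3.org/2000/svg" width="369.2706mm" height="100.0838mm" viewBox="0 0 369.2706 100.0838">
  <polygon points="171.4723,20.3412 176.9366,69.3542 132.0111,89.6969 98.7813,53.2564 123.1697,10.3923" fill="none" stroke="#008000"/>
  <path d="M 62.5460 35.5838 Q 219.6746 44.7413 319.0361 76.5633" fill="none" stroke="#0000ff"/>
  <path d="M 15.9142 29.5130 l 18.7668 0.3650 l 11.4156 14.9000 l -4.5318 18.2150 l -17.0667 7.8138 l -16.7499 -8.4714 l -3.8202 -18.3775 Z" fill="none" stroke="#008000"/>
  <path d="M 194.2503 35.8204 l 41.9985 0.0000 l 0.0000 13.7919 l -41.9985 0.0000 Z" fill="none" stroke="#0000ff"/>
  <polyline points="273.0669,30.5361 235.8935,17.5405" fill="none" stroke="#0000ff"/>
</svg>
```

; Generated by LaserGRBL
G21
G90
G0 X171.4723 Y79.7426
M3 S961
G01 X176.9366 Y30.7296 F1310
G01 X132.0111 Y10.3869
G01 X98.7813 Y46.8274
G01 X123.1697 Y89.6915
G01 X171.4723 Y79.7426
M5
G0 X62.5460 Y64.5000
M3 S194
G01 X160.8798 Y55.8767 F3237
G01 X246.3765 Y42.2169
G01 X319.0361 Y23.5205
M5
G0 X15.9142 Y70.5708
M3 S961
G01 X34.6810 Y70.2058 F1310
G01 X46.0966 Y55.3058
G01 X41.5648 Y37.0908
G01 X24.4981 Y29.2770
G01 X7.7482 Y37.7484
G01 X3.9280 Y56.1259
G01 X15.9142 Y70.5708
M5
G0 X194.2503 Y64.2634
M3 S194
G01 X236.2488 Y64.2634 F3237
G01 X236.2488 Y50.4715
G01 X194.2503 Y50.4715
G01 X194.2503 Y64.2634
M5
G0 X273.0669 Y69.5477
M3 S194
G01 X235.8935 Y82.5433 F3237
M5
G0 X0.0000 Y0.0000

Since the viewBox matches the mm dimensions, user units are millimetres directly. The only transform is the Y-flip y_m = 100.0838 − y_svg.

Shape 1 is a regular polygon drawn with `<polygon>`. Its stroke #008000 means cut at S961, F1310. After flipping Y the toolpath is (171.4723,79.7426) → (176.9366,30.7296) → (132.0111,10.3869) → (98.7813,46.8274) → (123.1697,89.6915) → (171.4723,79.7426), returning to the start.

Shape 2 is a quadratic bezier drawn with `<path>`. Its stroke #0000ff means engrave at S194, F3237. After flipping Y the toolpath is (62.5460,64.5000) → (160.8798,55.8767) → (246.3765,42.2169) → (319.0361,23.5205).

Shape 3 is a regular polygon drawn with `<path>`. Its stroke #008000 means cut at S961, F1310. After flipping Y the toolpath is (15.9142,70.5708) → (34.6810,70.2058) → (46.0966,55.3058) → (41.5648,37.0908) → (24.4981,29.2770) → (7.7482,37.7484) → (3.9280,56.1259) → (15.9142,70.5708), returning to the start.

Shape 4 is a rectangle drawn with `<path>`. Its stroke #0000ff means engrave at S194, F3237. After flipping Y the toolpath is (194.2503,64.2634) → (236.2488,64.2634) → (236.2488,50.4715) → (194.2503,50.4715) → (194.2503,64.2634), returning to the start.

Shape 5 is a line segment drawn with `<polyline>`. Its stroke #0000ff means engrave at S194, F3237. After flipping Y the toolpath is (273.0669,69.5477) → (235.8935,82.5433).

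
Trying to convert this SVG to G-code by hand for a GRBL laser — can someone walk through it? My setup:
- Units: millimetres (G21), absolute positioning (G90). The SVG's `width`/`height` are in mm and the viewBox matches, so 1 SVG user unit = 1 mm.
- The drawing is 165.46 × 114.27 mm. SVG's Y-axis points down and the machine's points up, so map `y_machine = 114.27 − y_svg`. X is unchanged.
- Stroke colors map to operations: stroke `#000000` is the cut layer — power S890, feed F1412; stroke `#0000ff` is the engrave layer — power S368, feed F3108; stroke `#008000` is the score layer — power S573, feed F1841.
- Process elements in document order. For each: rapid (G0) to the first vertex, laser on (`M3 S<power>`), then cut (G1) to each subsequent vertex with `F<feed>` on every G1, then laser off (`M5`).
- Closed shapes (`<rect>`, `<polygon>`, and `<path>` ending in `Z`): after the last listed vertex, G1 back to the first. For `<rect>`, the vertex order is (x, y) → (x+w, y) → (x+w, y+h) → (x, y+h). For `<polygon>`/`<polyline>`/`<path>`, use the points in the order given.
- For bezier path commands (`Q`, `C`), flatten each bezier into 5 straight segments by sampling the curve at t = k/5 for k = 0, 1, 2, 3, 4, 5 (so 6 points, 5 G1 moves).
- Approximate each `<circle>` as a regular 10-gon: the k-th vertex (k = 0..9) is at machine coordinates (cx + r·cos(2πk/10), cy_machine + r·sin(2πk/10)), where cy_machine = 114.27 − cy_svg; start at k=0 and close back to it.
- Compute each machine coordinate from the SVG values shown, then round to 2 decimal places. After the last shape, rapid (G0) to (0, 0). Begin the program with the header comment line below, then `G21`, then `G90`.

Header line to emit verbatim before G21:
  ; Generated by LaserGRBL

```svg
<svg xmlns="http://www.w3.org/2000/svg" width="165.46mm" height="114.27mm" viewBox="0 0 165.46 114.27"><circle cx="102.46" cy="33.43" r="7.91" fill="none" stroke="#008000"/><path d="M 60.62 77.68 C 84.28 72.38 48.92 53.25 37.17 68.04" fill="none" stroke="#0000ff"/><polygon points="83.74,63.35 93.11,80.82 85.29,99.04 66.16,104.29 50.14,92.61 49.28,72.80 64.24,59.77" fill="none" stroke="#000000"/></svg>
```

; Generated by LaserGRBL
G21
G90
G0 X110.37 Y80.84
M3 S573
G1 X108.86 Y85.49 F1841
G1 X104.90 Y88.36 F1841
G1 X100.02 Y88.36 F1841
G1 X96.06 Y85.49 F1841
G1 X94.55 Y80.84 F1841
G1 X96.06 Y76.19 F1841
G1 X100.02 Y73.32 F1841
G1 X104.90 Y73.32 F1841
G1 X108.86 Y76.19 F1841
G1 X110.37 Y80.84 F1841
M5
G0 X60.62 Y36.59
M3 S368
G1 X68.39 Y41.05 F3108
G1 X65.97 Y46.53 F3108
G1 X57.31 Y50.75 F3108
G1 X46.39 Y51.42 F3108
G1 X37.17 Y46.23 F3108
M5
G0 X83.74 Y50.92
M3 S890
G1 X93.11 Y33.45 F1412
G1 X85.29 Y15.23 F1412
G1 X66.16 Y9.98 F1412
G1 X50.14 Y21.66 F1412
G1 X49.28 Y41.47 F1412
G1 X64.24 Y54.50 F1412
G1 X83.74 Y50.92 F1412
M5
G0 X0.00 Y0.00

Since the viewBox matches the mm dimensions, user units are millimetres directly. The only transform is the Y-flip y_m = 114.27 − y_svg.

Shape 1 is a circle drawn with `<circle>`. Its stroke #008000 means score at S573, F1841. After flipping Y the toolpath is (110.37,80.84) → (108.86,85.49) → (104.90,88.36) → (100.02,88.36) → (96.06,85.49) → (94.55,80.84) → (96.06,76.19) → (100.02,73.32) → (104.90,73.32) → (108.86,76.19) → (110.37,80.84), returning to the start.

Shape 2 is a cubic bezier drawn with `<path>`. Its stroke #0000ff means engrave at S368, F3108. After flipping Y the toolpath is (60.62,36.59) → (68.39,41.05) → (65.97,46.53) → (57.31,50.75) → (46.39,51.42) → (37.17,46.23).

Shape 3 is a regular polygon drawn with `<polygon>`. Its stroke #000000 means cut at S890, F1412. After flipping Y the toolpath is (83.74,50.92) → (93.11,33.45) → (85.29,15.23) → (66.16,9.98) → (50.14,21.66) → (49.28,41.47) → (64.24,54.50) → (83.74,50.92), returning to the start.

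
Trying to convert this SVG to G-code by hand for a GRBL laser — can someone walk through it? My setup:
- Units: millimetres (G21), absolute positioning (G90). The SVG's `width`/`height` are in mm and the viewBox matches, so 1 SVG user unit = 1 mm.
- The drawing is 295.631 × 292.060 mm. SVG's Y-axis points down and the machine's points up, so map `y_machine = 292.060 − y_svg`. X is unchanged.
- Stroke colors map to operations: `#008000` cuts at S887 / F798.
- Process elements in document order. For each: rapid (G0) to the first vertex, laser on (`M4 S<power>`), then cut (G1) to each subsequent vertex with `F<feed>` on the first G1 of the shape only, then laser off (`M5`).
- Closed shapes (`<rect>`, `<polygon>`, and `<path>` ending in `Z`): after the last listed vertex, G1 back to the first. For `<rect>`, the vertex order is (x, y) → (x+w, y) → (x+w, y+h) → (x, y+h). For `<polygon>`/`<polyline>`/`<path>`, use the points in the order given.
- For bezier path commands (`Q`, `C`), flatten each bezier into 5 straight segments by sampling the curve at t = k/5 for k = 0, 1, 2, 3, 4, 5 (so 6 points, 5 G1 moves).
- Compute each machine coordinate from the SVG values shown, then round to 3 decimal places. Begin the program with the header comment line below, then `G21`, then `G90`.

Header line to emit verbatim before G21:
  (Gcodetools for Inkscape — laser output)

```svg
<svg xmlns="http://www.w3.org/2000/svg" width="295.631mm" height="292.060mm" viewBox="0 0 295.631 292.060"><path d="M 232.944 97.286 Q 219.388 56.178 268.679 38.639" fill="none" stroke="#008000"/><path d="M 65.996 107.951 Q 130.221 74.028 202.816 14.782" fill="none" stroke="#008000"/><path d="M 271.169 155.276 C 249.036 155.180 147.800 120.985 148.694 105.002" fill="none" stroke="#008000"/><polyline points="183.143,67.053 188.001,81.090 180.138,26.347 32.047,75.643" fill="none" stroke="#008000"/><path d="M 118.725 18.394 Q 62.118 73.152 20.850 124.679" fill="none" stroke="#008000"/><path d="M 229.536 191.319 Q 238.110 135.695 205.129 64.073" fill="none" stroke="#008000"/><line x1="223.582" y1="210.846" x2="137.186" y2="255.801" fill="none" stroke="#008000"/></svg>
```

(Gcodetools for Inkscape — laser output)
G21
G90
G0 X232.944 Y194.774
M4 S887
G1 X230.035 Y210.274 F798
G1 X232.155 Y223.889
G1 X239.302 Y235.619
G1 X251.476 Y245.463
G1 X268.679 Y253.421
M5
G0 X65.996 Y184.109
M4 S887
G1 X92.021 Y198.691 F798
G1 X118.715 Y215.299
G1 X146.079 Y233.933
G1 X174.113 Y254.593
G1 X202.816 Y277.278
M5
G0 X271.169 Y136.784
M4 S887
G1 X249.847 Y140.515 F798
G1 X218.239 Y149.919
G1 X185.045 Y162.485
G1 X158.963 Y175.701
G1 X148.694 Y187.058
M5
G0 X183.143 Y225.007
M4 S887
G1 X188.001 Y210.970 F798
G1 X180.138 Y265.713
G1 X32.047 Y216.417
M5
G0 X118.725 Y273.666
M4 S887
G1 X96.696 Y251.892 F798
G1 X75.894 Y230.377
G1 X56.319 Y209.120
G1 X37.971 Y188.121
G1 X20.850 Y167.381
M5
G0 X229.536 Y100.741
M4 S887
G1 X231.303 Y123.631 F798
G1 X229.746 Y147.800
G1 X224.865 Y173.249
G1 X216.659 Y199.978
G1 X205.129 Y227.987
M5
G0 X223.582 Y81.214
M4 S887
G1 X137.186 Y36.259 F798
M5

1 u = 1 mm; y_m = 292.060 − y.

[1] `<path>` quadratic bezier, #008000→cut S887 F798: (232.944,194.774) → (230.035,210.274) → (232.155,223.889) → (239.302,235.619) → (251.476,245.463) → (268.679,253.421)

[2] `<path>` quadratic bezier, #008000→cut S887 F798: (65.996,184.109) → (92.021,198.691) → (118.715,215.299) → (146.079,233.933) → (174.113,254.593) → (202.816,277.278)

[3] `<path>` cubic bezier, #008000→cut S887 F798: (271.169,136.784) → (249.847,140.515) → (218.239,149.919) → (185.045,162.485) → (158.963,175.701) → (148.694,187.058)

[4] `<polyline>` open polyline, #008000→cut S887 F798: (183.143,225.007) → (188.001,210.970) → (180.138,265.713) → (32.047,216.417)

[5] `<path>` quadratic bezier, #008000→cut S887 F798: (118.725,273.666) → (96.696,251.892) → (75.894,230.377) → (56.319,209.120) → (37.971,188.121) → (20.850,167.381)

[6] `<path>` quadratic bezier, #008000→cut S887 F798: (229.536,100.741) → (231.303,123.631) → (229.746,147.800) → (224.865,173.249) → (216.659,199.978) → (205.129,227.987)

[7] `<line>` line segment, #008000→cut S887 F798: (223.582,81.214) → (137.186,36.259)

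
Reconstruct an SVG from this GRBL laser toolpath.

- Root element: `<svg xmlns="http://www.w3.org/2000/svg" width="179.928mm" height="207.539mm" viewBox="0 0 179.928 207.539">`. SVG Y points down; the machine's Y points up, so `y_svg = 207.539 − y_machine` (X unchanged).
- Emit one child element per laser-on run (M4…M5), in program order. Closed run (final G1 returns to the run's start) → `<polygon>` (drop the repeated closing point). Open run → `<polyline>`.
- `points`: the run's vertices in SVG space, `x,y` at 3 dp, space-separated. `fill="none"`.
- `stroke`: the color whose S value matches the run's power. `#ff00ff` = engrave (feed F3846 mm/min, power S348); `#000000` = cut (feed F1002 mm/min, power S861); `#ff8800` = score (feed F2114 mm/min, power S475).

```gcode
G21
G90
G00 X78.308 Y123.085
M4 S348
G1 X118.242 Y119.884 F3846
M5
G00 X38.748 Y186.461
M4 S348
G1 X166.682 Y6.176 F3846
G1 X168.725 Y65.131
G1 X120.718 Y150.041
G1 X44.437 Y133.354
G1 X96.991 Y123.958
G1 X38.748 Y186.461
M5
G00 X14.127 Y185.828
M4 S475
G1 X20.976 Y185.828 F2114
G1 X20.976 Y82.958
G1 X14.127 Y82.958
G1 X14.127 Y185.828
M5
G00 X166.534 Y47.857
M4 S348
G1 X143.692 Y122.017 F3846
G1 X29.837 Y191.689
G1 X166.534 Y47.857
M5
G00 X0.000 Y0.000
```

<svg xmlns="http://www.w3.org/2000/svg" width="179.928mm" height="207.539mm" viewBox="0 0 179.928 207.539">
  <polyline points="78.308,84.454 118.242,87.655" fill="none" stroke="#ff00ff"/>
  <polygon points="38.748,21.078 166.682,201.363 168.725,142.408 120.718,57.498 44.437,74.185 96.991,83.581" fill="none" stroke="#ff00ff"/>
  <polygon points="14.127,21.711 20.976,21.711 20.976,124.581 14.127,124.581" fill="none" stroke="#ff8800"/>
  <polygon points="166.534,159.682 143.692,85.522 29.837,15.850" fill="none" stroke="#ff00ff"/>
</svg>

y_svg = 207.539 − y_m.

[1] S348→`#ff00ff` (engrave); open run; points: 78.308,84.454 118.242,87.655

[2] S348→`#ff00ff` (engrave); closed run; points: 38.748,21.078 166.682,201.363 168.725,142.408 120.718,57.498 44.437,74.185 96.991,83.581

[3] S475→`#ff8800` (score); closed run; points: 14.127,21.711 20.976,21.711 20.976,124.581 14.127,124.581

[4] S348→`#ff00ff` (engrave); closed run; points: 166.534,159.682 143.692,85.522 29.837,15.850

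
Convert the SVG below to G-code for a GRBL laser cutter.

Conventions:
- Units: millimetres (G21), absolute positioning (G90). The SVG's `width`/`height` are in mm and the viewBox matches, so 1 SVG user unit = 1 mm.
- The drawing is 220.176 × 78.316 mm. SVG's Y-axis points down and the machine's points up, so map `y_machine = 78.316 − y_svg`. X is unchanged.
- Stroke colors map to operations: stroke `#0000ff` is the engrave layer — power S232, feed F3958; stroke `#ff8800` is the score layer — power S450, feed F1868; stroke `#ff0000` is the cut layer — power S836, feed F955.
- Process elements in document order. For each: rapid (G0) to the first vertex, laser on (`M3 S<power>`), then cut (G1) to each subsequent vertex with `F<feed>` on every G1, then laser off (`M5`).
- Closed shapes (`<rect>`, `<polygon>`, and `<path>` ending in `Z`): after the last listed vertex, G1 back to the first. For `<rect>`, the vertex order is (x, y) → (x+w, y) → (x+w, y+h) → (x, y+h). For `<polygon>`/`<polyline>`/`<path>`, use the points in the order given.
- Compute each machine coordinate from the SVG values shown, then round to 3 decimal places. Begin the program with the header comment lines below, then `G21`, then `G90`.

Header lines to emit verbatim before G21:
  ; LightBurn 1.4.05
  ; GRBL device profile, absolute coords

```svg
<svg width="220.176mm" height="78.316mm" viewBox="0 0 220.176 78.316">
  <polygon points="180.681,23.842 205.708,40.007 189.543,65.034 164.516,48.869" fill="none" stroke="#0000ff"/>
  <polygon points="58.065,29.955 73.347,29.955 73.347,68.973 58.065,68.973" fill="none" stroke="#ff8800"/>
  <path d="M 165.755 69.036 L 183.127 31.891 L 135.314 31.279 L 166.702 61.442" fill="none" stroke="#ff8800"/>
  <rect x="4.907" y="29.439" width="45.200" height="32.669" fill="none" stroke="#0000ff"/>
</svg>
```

Since the viewBox matches the mm dimensions, user units are millimetres directly. The only transform is the Y-flip y_m = 78.316 − y_svg.

Shape 1 is a regular polygon drawn with `<polygon>`. Its stroke #0000ff means engrave at S232, F3958. After flipping Y the toolpath is (180.681,54.474) → (205.708,38.309) → (189.543,13.282) → (164.516,29.447) → (180.681,54.474), returning to the start.

Shape 2 is a rectangle drawn with `<polygon>`. Its stroke #ff8800 means score at S450, F1868. After flipping Y the toolpath is (58.065,48.361) → (73.347,48.361) → (73.347,9.343) → (58.065,9.343) → (58.065,48.361), returning to the start.

Shape 3 is a open polyline drawn with `<path>`. Its stroke #ff8800 means score at S450, F1868. After flipping Y the toolpath is (165.755,9.280) → (183.127,46.425) → (135.314,47.037) → (166.702,16.874).

Shape 4 is a rectangle drawn with `<rect>`. Its stroke #0000ff means engrave at S232, F3958. After flipping Y the toolpath is (4.907,48.877) → (50.107,48.877) → (50.107,16.208) → (4.907,16.208) → (4.907,48.877), returning to the start.

; LightBurn 1.4.05
; GRBL device profile, absolute coords
G21
G90
G0 X180.681 Y54.474
M3 S232
G1 X205.708 Y38.309 F3958
G1 X189.543 Y13.282 F3958
G1 X164.516 Y29.447 F3958
G1 X180.681 Y54.474 F3958
M5
G0 X58.065 Y48.361
M3 S450
G1 X73.347 Y48.361 F1868
G1 X73.347 Y9.343 F1868
G1 X58.065 Y9.343 F1868
G1 X58.065 Y48.361 F1868
M5
G0 X165.755 Y9.280
M3 S450
G1 X183.127 Y46.425 F1868
G1 X135.314 Y47.037 F1868
G1 X166.702 Y16.874 F1868
M5
G0 X4.907 Y48.877
M3 S232
G1 X50.107 Y48.877 F3958
G1 X50.107 Y16.208 F3958
G1 X4.907 Y16.208 F3958
G1 X4.907 Y48.877 F3958
M5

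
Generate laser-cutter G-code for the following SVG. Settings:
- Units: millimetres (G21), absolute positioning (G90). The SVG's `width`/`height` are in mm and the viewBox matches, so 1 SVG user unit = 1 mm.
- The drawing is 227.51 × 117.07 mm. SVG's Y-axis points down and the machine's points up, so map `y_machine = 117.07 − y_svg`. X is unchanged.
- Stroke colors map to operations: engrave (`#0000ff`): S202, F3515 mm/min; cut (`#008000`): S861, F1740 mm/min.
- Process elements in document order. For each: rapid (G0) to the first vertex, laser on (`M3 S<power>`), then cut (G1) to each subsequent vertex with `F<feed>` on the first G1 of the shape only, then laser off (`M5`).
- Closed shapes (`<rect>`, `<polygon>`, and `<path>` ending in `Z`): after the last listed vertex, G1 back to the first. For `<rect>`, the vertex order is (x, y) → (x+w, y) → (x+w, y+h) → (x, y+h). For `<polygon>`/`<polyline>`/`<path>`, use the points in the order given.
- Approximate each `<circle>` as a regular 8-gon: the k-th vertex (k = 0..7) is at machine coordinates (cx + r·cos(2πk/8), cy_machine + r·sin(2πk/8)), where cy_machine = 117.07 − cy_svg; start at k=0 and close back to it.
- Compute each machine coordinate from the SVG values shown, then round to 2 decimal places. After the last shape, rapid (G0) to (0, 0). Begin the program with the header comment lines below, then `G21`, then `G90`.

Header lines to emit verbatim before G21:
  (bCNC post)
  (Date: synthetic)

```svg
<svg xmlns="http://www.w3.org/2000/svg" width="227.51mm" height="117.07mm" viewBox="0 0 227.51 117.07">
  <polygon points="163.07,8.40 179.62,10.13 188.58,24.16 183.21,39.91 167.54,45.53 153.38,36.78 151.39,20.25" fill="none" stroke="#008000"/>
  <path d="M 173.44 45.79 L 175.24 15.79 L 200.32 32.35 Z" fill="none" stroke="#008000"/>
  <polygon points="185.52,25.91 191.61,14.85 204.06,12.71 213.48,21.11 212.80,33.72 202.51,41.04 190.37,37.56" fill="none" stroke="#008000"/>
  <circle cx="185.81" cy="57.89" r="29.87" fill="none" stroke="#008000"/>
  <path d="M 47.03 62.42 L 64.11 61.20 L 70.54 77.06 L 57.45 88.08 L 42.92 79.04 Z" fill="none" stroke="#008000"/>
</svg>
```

(bCNC post)
(Date: synthetic)
G21
G90
G0 X163.07 Y108.67
M3 S861
G1 X179.62 Y106.94 F1740
G1 X188.58 Y92.91
G1 X183.21 Y77.16
G1 X167.54 Y71.54
G1 X153.38 Y80.29
G1 X151.39 Y96.82
G1 X163.07 Y108.67
M5
G0 X173.44 Y71.28
M3 S861
G1 X175.24 Y101.28 F1740
G1 X200.32 Y84.72
G1 X173.44 Y71.28
M5
G0 X185.52 Y91.16
M3 S861
G1 X191.61 Y102.22 F1740
G1 X204.06 Y104.36
G1 X213.48 Y95.96
G1 X212.80 Y83.35
G1 X202.51 Y76.03
G1 X190.37 Y79.51
G1 X185.52 Y91.16
M5
G0 X215.68 Y59.18
M3 S861
G1 X206.93 Y80.30 F1740
G1 X185.81 Y89.05
G1 X164.69 Y80.30
G1 X155.94 Y59.18
G1 X164.69 Y38.06
G1 X185.81 Y29.31
G1 X206.93 Y38.06
G1 X215.68 Y59.18
M5
G0 X47.03 Y54.65
M3 S861
G1 X64.11 Y55.87 F1740
G1 X70.54 Y40.01
G1 X57.45 Y28.99
G1 X42.92 Y38.03
G1 X47.03 Y54.65
M5
G0 X0.00 Y0.00

Since the viewBox matches the mm dimensions, user units are millimetres directly. The only transform is the Y-flip y_m = 117.07 − y_svg.

Shape 1 is a regular polygon drawn with `<polygon>`. Its stroke #008000 means cut at S861, F1740. After flipping Y the toolpath is (163.07,108.67) → (179.62,106.94) → (188.58,92.91) → (183.21,77.16) → (167.54,71.54) → (153.38,80.29) → (151.39,96.82) → (163.07,108.67), returning to the start.

Shape 2 is a regular polygon drawn with `<path>`. Its stroke #008000 means cut at S861, F1740. After flipping Y the toolpath is (173.44,71.28) → (175.24,101.28) → (200.32,84.72) → (173.44,71.28), returning to the start.

Shape 3 is a regular polygon drawn with `<polygon>`. Its stroke #008000 means cut at S861, F1740. After flipping Y the toolpath is (185.52,91.16) → (191.61,102.22) → (204.06,104.36) → (213.48,95.96) → (212.80,83.35) → (202.51,76.03) → (190.37,79.51) → (185.52,91.16), returning to the start.

Shape 4 is a circle drawn with `<circle>`. Its stroke #008000 means cut at S861, F1740. After flipping Y the toolpath is (215.68,59.18) → (206.93,80.30) → (185.81,89.05) → (164.69,80.30) → (155.94,59.18) → (164.69,38.06) → (185.81,29.31) → (206.93,38.06) → (215.68,59.18), returning to the start.

Shape 5 is a regular polygon drawn with `<path>`. Its stroke #008000 means cut at S861, F1740. After flipping Y the toolpath is (47.03,54.65) → (64.11,55.87) → (70.54,40.01) → (57.45,28.99) → (42.92,38.03) → (47.03,54.65), returning to the start.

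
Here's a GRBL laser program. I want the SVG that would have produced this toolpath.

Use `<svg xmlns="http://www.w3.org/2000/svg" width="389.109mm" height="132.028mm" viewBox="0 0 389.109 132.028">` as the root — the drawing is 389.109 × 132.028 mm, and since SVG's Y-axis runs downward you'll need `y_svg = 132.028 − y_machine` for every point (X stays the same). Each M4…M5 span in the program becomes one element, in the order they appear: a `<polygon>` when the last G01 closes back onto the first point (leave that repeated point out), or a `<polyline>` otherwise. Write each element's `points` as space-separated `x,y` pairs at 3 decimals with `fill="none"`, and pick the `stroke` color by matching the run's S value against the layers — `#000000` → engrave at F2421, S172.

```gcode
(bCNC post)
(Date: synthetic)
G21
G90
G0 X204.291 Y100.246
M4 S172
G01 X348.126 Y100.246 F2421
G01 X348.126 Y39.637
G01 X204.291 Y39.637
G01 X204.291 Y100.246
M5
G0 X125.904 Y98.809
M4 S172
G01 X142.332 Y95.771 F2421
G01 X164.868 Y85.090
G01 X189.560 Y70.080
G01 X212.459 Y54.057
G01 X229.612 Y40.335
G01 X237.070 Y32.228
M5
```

Machine Y-up, SVG Y-down with viewBox height 132.028, so y_svg = 132.028 − y_machine; X carries over. Every run uses S172, so all elements get stroke `#000000` (engrave).

Run 1: The run returns to its start, so emit a `<polygon>` with points (Y-flipped): 204.291,31.782 348.126,31.782 348.126,92.391 204.291,92.391.

Run 2: The run is open, so emit a `<polyline>` with points (Y-flipped): 125.904,33.219 142.332,36.257 164.868,46.938 189.560,61.948 212.459,77.971 229.612,91.693 237.070,99.800.

<svg xmlns="http://www.w3.org/2000/svg" width="389.109mm" height="132.028mm" viewBox="0 0 389.109 132.028">
  <polygon points="204.291,31.782 348.126,31.782 348.126,92.391 204.291,92.391" fill="none" stroke="#000000"/>
  <polyline points="125.904,33.219 142.332,36.257 164.868,46.938 189.560,61.948 212.459,77.971 229.612,91.693 237.070,99.800" fill="none" stroke="#000000"/>
</svg>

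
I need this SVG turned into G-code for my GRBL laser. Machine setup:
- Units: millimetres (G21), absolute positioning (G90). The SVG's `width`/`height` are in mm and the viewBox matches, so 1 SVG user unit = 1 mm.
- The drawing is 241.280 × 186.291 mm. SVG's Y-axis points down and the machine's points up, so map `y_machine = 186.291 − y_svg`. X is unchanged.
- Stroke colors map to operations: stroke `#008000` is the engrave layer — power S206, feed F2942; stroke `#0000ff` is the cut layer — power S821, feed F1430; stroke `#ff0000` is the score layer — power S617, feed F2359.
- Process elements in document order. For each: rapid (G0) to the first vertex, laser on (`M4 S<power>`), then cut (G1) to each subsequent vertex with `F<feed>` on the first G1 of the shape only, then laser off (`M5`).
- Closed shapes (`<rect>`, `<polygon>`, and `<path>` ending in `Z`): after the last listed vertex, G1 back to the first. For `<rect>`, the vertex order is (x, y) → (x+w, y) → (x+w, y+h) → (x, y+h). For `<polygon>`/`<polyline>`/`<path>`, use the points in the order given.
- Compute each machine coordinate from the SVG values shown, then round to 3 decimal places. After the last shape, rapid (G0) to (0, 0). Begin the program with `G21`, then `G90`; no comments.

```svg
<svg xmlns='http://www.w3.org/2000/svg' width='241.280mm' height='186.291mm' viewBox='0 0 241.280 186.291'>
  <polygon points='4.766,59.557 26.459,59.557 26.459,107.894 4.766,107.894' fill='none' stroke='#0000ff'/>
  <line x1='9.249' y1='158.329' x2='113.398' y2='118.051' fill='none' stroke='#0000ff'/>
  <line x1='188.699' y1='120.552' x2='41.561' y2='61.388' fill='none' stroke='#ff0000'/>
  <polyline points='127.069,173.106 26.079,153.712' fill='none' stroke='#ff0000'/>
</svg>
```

viewBox `0 0 241.280 186.291` with mm width/height → 1 unit = 1 mm. Flip: y_m = 186.291 − y_svg.

**Shape 1** — `<polygon>` rectangle, stroke `#0000ff` → cut (S821, F1430). Machine vertices: (4.766,126.734) → (26.459,126.734) → (26.459,78.397) → (4.766,78.397) → (4.766,126.734). Closed: final G1 returns to the first vertex.

**Shape 2** — `<line>` line segment, stroke `#0000ff` → cut (S821, F1430). Machine vertices: (9.249,27.962) → (113.398,68.240). Open path.

**Shape 3** — `<line>` line segment, stroke `#ff0000` → score (S617, F2359). Machine vertices: (188.699,65.739) → (41.561,124.903). Open path.

**Shape 4** — `<polyline>` line segment, stroke `#ff0000` → score (S617, F2359). Machine vertices: (127.069,13.185) → (26.079,32.579). Open path.

G21
G90
G0 X4.766 Y126.734
M4 S821
G1 X26.459 Y126.734 F1430
G1 X26.459 Y78.397
G1 X4.766 Y78.397
G1 X4.766 Y126.734
M5
G0 X9.249 Y27.962
M4 S821
G1 X113.398 Y68.240 F1430
M5
G0 X188.699 Y65.739
M4 S617
G1 X41.561 Y124.903 F2359
M5
G0 X127.069 Y13.185
M4 S617
G1 X26.079 Y32.579 F2359
M5
G0 X0.000 Y0.000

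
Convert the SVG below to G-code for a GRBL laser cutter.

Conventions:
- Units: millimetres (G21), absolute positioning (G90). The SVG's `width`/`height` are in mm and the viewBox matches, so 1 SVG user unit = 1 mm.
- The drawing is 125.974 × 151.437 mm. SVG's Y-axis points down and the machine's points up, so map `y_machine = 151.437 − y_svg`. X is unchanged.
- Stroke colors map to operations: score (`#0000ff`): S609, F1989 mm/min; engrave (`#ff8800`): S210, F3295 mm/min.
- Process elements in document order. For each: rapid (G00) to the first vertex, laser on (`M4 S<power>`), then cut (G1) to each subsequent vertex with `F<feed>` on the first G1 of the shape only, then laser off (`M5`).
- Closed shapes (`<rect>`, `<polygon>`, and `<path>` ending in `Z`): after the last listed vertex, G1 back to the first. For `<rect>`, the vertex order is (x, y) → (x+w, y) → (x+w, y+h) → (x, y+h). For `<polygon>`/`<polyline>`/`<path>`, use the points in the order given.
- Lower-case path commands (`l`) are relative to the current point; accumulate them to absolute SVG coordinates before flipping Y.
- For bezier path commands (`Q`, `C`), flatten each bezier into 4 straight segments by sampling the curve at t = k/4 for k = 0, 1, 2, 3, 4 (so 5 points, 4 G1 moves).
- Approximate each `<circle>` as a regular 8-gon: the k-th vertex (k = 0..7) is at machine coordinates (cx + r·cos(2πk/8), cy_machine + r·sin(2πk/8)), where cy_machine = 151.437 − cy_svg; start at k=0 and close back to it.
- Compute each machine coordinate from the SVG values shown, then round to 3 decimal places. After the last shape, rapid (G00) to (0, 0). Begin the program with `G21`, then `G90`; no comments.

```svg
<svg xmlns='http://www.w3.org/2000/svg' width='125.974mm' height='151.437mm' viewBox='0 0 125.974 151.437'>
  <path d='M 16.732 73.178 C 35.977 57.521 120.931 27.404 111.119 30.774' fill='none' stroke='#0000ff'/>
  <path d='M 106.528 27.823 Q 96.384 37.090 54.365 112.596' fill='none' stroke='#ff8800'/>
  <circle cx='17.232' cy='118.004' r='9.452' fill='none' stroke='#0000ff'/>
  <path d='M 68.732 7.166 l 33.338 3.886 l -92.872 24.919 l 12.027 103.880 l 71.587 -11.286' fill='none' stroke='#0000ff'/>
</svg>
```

viewBox `0 0 125.974 151.437` with mm width/height → 1 unit = 1 mm. Flip: y_m = 151.437 − y_svg.

**Shape 1** — `<path>` cubic bezier, stroke `#0000ff` → score (S609, F1989). Control points (SVG): P0=(16.732,73.178), P1=(35.977,57.521), P2=(120.931,27.404), P3=(111.119,30.774); sampled at t=k/4. Machine vertices: (16.732,78.259) → (40.979,91.964) → (74.822,106.596) → (103.217,117.661) → (111.119,120.663). Open path.

**Shape 2** — `<path>` quadratic bezier, stroke `#ff8800` → engrave (S210, F3295). Control points (SVG): P0=(106.528,27.823), P1=(96.384,37.090), P2=(54.365,112.596); sampled at t=k/4. Machine vertices: (106.528,123.614) → (99.464,114.841) → (88.415,97.787) → (73.382,72.454) → (54.365,38.841). Open path.

**Shape 3** — `<circle>` circle, stroke `#0000ff` → score (S609, F1989). Machine vertices: (26.684,33.433) → (23.916,40.117) → (17.232,42.885) → (10.548,40.117) → (7.780,33.433) → (10.548,26.749) → (17.232,23.981) → (23.916,26.749) → (26.684,33.433). Closed: final G1 returns to the first vertex.

**Shape 4** — `<path>` open polyline, stroke `#0000ff` → score (S609, F1989). Machine vertices: (68.732,144.271) → (102.070,140.385) → (9.198,115.466) → (21.225,11.586) → (92.812,22.872). Open path.

G21
G90
G00 X16.732 Y78.259
M4 S609
G1 X40.979 Y91.964 F1989
G1 X74.822 Y106.596
G1 X103.217 Y117.661
G1 X111.119 Y120.663
M5
G00 X106.528 Y123.614
M4 S210
G1 X99.464 Y114.841 F3295
G1 X88.415 Y97.787
G1 X73.382 Y72.454
G1 X54.365 Y38.841
M5
G00 X26.684 Y33.433
M4 S609
G1 X23.916 Y40.117 F1989
G1 X17.232 Y42.885
G1 X10.548 Y40.117
G1 X7.780 Y33.433
G1 X10.548 Y26.749
G1 X17.232 Y23.981
G1 X23.916 Y26.749
G1 X26.684 Y33.433
M5
G00 X68.732 Y144.271
M4 S609
G1 X102.070 Y140.385 F1989
G1 X9.198 Y115.466
G1 X21.225 Y11.586
G1 X92.812 Y22.872
M5
G00 X0.000 Y0.000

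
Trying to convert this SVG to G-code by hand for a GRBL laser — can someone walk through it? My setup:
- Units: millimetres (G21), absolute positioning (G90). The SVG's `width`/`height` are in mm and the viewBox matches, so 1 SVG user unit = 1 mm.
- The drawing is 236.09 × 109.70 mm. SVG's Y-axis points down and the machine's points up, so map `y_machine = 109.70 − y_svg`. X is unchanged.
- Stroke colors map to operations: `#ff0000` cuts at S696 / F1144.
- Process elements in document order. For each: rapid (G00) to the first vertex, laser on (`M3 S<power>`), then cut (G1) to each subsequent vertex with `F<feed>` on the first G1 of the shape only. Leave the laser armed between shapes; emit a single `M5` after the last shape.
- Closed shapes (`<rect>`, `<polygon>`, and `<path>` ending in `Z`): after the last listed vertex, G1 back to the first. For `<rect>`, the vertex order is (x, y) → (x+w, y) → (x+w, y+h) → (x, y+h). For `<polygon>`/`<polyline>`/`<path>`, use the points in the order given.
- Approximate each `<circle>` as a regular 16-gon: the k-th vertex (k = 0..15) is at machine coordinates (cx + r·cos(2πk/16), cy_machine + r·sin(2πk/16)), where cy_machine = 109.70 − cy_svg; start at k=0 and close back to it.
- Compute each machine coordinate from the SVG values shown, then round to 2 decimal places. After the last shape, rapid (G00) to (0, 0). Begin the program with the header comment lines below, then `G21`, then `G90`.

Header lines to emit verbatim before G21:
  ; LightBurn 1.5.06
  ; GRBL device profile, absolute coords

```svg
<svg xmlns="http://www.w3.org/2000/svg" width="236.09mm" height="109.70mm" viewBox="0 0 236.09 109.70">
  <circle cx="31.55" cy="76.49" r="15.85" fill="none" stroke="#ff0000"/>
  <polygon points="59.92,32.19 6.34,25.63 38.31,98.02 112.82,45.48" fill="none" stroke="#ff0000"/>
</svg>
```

; LightBurn 1.5.06
; GRBL device profile, absolute coords
G21
G90
G00 X47.40 Y33.21
M3 S696
G1 X46.19 Y39.28 F1144
G1 X42.76 Y44.42
G1 X37.62 Y47.85
G1 X31.55 Y49.06
G1 X25.48 Y47.85
G1 X20.34 Y44.42
G1 X16.91 Y39.28
G1 X15.70 Y33.21
G1 X16.91 Y27.14
G1 X20.34 Y22.00
G1 X25.48 Y18.57
G1 X31.55 Y17.36
G1 X37.62 Y18.57
G1 X42.76 Y22.00
G1 X46.19 Y27.14
G1 X47.40 Y33.21
G00 X59.92 Y77.51
M3 S696
G1 X6.34 Y84.07 F1144
G1 X38.31 Y11.68
G1 X112.82 Y64.22
G1 X59.92 Y77.51
M5
G00 X0.00 Y0.00

viewBox `0 0 236.09 109.70` with mm width/height → 1 unit = 1 mm. Flip: y_m = 109.70 − y_svg.

**Shape 1** — `<circle>` circle, stroke `#ff0000` → cut (S696, F1144). Machine vertices: (47.40,33.21) → (46.19,39.28) → (42.76,44.42) → (37.62,47.85) → (31.55,49.06) → (25.48,47.85) → (20.34,44.42) → (16.91,39.28) → (15.70,33.21) → (16.91,27.14) → (20.34,22.00) → (25.48,18.57) → (31.55,17.36) → (37.62,18.57) → (42.76,22.00) → (46.19,27.14) → (47.40,33.21). Closed: final G1 returns to the first vertex.

**Shape 2** — `<polygon>` closed polygon, stroke `#ff0000` → cut (S696, F1144). Machine vertices: (59.92,77.51) → (6.34,84.07) → (38.31,11.68) → (112.82,64.22) → (59.92,77.51). Closed: final G1 returns to the first vertex.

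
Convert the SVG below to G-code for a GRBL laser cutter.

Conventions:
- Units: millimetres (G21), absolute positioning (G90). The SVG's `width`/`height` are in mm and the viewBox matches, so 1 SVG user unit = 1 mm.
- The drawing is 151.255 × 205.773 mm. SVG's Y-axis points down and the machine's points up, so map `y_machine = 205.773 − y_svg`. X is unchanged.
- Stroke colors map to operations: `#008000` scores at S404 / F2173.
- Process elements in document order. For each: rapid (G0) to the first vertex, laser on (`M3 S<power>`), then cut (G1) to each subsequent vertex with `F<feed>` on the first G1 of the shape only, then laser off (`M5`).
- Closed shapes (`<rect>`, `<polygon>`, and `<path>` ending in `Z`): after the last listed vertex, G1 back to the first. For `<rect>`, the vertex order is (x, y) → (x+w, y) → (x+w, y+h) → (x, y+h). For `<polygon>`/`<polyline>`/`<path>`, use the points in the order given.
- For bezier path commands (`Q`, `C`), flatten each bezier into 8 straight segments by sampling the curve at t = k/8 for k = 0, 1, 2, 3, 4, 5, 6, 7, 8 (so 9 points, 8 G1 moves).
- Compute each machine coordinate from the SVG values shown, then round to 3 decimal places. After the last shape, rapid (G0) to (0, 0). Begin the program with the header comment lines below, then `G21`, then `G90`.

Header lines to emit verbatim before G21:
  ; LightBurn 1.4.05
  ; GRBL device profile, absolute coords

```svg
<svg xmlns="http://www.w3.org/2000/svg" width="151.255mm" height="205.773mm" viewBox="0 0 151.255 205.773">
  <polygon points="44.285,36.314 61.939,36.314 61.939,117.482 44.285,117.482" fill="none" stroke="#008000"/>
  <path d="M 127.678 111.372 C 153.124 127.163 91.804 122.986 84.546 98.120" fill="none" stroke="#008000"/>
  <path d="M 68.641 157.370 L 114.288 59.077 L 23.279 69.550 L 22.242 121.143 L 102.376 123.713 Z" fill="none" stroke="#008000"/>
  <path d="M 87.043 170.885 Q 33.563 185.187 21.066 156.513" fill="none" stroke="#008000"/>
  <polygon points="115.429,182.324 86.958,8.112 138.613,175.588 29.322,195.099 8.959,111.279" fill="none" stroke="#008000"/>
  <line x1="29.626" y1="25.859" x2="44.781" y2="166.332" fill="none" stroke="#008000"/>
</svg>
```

; LightBurn 1.4.05
; GRBL device profile, absolute coords
G21
G90
G0 X44.285 Y169.459
M3 S404
G1 X61.939 Y169.459 F2173
G1 X61.939 Y88.291
G1 X44.285 Y88.291
G1 X44.285 Y169.459
M5
G0 X127.678 Y94.401
M3 S404
G1 X133.428 Y89.417 F2173
G1 X132.694 Y86.313
G1 X127.127 Y85.098
G1 X118.376 Y85.781
G1 X108.092 Y88.369
G1 X97.926 Y92.871
G1 X89.527 Y99.297
G1 X84.546 Y107.653
M5
G0 X68.641 Y48.403
M3 S404
G1 X114.288 Y146.696 F2173
G1 X23.279 Y136.223
G1 X22.242 Y84.630
G1 X102.376 Y82.060
G1 X68.641 Y48.403
M5
G0 X87.043 Y34.888
M3 S404
G1 X74.313 Y31.984 F2173
G1 X62.864 Y30.423
G1 X52.696 Y30.205
G1 X43.809 Y31.330
G1 X36.202 Y33.798
G1 X29.876 Y37.609
G1 X24.831 Y42.763
G1 X21.066 Y49.260
M5
G0 X115.429 Y23.449
M3 S404
G1 X86.958 Y197.661 F2173
G1 X138.613 Y30.185
G1 X29.322 Y10.674
G1 X8.959 Y94.494
G1 X115.429 Y23.449
M5
G0 X29.626 Y179.914
M3 S404
G1 X44.781 Y39.441 F2173
M5
G0 X0.000 Y0.000

1 u = 1 mm; y_m = 205.773 − y.

[1] `<polygon>` rectangle, #008000→score S404 F2173: (44.285,169.459) → (61.939,169.459) → (61.939,88.291) → (44.285,88.291) → (44.285,169.459) (closed)

[2] `<path>` cubic bezier, #008000→score S404 F2173: (127.678,94.401) → (133.428,89.417) → (132.694,86.313) → (127.127,85.098) → (118.376,85.781) → (108.092,88.369) → (97.926,92.871) → (89.527,99.297) → (84.546,107.653)

[3] `<path>` closed polygon, #008000→score S404 F2173: (68.641,48.403) → (114.288,146.696) → (23.279,136.223) → (22.242,84.630) → (102.376,82.060) → (68.641,48.403) (closed)

[4] `<path>` quadratic bezier, #008000→score S404 F2173: (87.043,34.888) → (74.313,31.984) → (62.864,30.423) → (52.696,30.205) → (43.809,31.330) → (36.202,33.798) → (29.876,37.609) → (24.831,42.763) → (21.066,49.260)

[5] `<polygon>` closed polygon, #008000→score S404 F2173: (115.429,23.449) → (86.958,197.661) → (138.613,30.185) → (29.322,10.674) → (8.959,94.494) → (115.429,23.449) (closed)

[6] `<line>` line segment, #008000→score S404 F2173: (29.626,179.914) → (44.781,39.441)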